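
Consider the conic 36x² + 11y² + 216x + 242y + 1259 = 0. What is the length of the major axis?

Collect terms: 36(x² + 6x) + 11(y² + 22y) = -1259
Completing the square gives 36(x + 3)² + 11(y + 11)² = -1259 + 324 + 1331 = 396.
Dividing both sides by 396: (x + 3)²/11 + (y + 11)²/36 = 1
Ellipse, center (-3, -11), major axis vertical; a² = 36, b² = 11.
a² = 36 so a = 6; the major axis has length 2a = 12.

12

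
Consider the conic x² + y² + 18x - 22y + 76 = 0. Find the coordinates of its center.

(-9, 11)

Rearranging, (x² + 18x) + (y² - 22y) = -76.
Complete the square in x and y: (x + 9)² + (y - 11)² = -76 + 81 + 121 = 126
So (x + 9)² + (y - 11)² = 126.
Circle centered at (-9, 11) with r² = 126.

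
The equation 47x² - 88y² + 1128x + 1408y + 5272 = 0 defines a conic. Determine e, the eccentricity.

Group the x- and y-terms: 47(x² + 24x) -88(y² - 16y) = -5272
Completing the square gives 47(x + 12)² -88(y - 8)² = -5272 + 6768 - 5632 = -4136.
Divide through by -4136 to get (y - 8)²/47 - (x + 12)²/88 = 1.
Hyperbola, center (-12, 8), transverse axis vertical; a² = 47, b² = 88.
c² = a² + b² = 135, so c = 3√15.
e = c/a = 3√15/√47 = 3√705/47.

e = 3√705/47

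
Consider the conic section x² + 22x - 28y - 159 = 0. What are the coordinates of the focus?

Only x is squared. Complete the square in x: (x + 11)² = 28(y + 10).
Vertex (-11, -10); 4p = 28 so p = 7. Opens up.
Focus is p units from the vertex along the axis: (h, k + p).

(-11, -3)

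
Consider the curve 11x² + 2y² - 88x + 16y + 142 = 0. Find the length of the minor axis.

11(x² - 8x) + 2(y² + 8y) = -142
Complete the square: 11(x - 4)² + 2(y + 4)² = -142 + 176 + 32 = 66
Dividing both sides by 66: (x - 4)²/6 + (y + 4)²/33 = 1
Ellipse, center (4, -4), major axis vertical; a² = 33, b² = 6.
b² = 6 so b = √6; the minor axis has length 2b = 2√6.

2√6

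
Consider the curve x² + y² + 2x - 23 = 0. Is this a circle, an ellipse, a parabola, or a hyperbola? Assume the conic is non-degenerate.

circle

No xy term. Coefficients of x² and y² are A = 1, C = 1.
A = C (same sign) ⇒ circle.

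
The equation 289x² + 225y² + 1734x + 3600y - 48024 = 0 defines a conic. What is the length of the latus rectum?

450/17

289(x² + 6x) + 225(y² + 16y) = 48024
Complete the square: 289(x + 3)² + 225(y + 8)² = 48024 + 2601 + 14400 = 65025
Dividing both sides by 65025: (x + 3)²/225 + (y + 8)²/289 = 1
Ellipse, center (-3, -8), major axis vertical; a² = 289, b² = 225.
Latus rectum length = 2b²/a = 2·225/17 = 450/17.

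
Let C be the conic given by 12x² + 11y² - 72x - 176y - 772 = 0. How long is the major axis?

24

Rearranging, 12(x² - 6x) + 11(y² - 16y) = 772.
Complete the square in x and y: 12(x - 3)² + 11(y - 8)² = 772 + 108 + 704 = 1584
Dividing both sides by 1584: (x - 3)²/132 + (y - 8)²/144 = 1
Ellipse, center (3, 8), major axis vertical; a² = 144, b² = 132.
a² = 144 so a = 12; the major axis has length 2a = 24.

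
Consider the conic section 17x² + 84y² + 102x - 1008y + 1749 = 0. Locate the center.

(-3, 6)

17(x² + 6x) + 84(y² - 12y) = -1749
Completing the square gives 17(x + 3)² + 84(y - 6)² = -1749 + 153 + 3024 = 1428.
Divide through by 1428 to get (x + 3)²/84 + (y - 6)²/17 = 1.
Ellipse with center (-3, 6).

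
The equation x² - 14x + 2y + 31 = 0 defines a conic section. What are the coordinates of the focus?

Only x is squared. Complete the square in x: (x - 7)² = -2(y - 9).
Vertex (7, 9); 4p = -2 so p = -1/2. Opens down.
Focus is p units from the vertex along the axis: (h, k + p).

(7, 17/2)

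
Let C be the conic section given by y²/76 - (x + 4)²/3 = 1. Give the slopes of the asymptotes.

Center (-4, 0). The positive term is the y-term, so the transverse axis is vertical; a² = 76, b² = 3.
For a vertical hyperbola the asymptotes have slope ±a/b.
Here that is ±2√19/√3 = ±2√57/3.

2√57/3 and -2√57/3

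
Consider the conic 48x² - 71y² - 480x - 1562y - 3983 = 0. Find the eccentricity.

e = √357/12

48(x² - 10x) -71(y² + 22y) = 3983
Complete the square in x and y: 48(x - 5)² -71(y + 11)² = 3983 + 1200 - 8591 = -3408
Dividing both sides by -3408: (y + 11)²/48 - (x - 5)²/71 = 1
Hyperbola, center (5, -11), transverse axis vertical; a² = 48, b² = 71.
c² = a² + b² = 119, so c = √119.
e = c/a = √119/4√3 = √357/12.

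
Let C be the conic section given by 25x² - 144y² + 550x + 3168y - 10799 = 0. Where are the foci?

25(x² + 22x) -144(y² - 22y) = 10799
Complete the square in x and y: 25(x + 11)² -144(y - 11)² = 10799 + 3025 - 17424 = -3600
Divide by -3600: (y - 11)²/25 - (x + 11)²/144 = 1
Hyperbola, center (-11, 11), transverse axis vertical; a² = 25, b² = 144.
c² = a² + b² = 25 + 144 = 169, so c = 13.
Foci lie on the vertical axis through the center: (h, k ± c).

(-11, -2) and (-11, 24)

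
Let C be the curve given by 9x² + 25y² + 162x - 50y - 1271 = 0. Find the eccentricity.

e = 4/5

Collect terms: 9(x² + 18x) + 25(y² - 2y) = 1271
9(x + 9)² + 25(y - 1)² = 1271 + 729 + 25 = 2025
Dividing both sides by 2025: (x + 9)²/225 + (y - 1)²/81 = 1
Ellipse, center (-9, 1), major axis horizontal; a² = 225, b² = 81.
c² = a² - b² = 144, so c = 12.
e = c/a = 12/15 = 4/5.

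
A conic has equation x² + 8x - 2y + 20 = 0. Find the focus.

(-4, 5/2)

Only x is squared. Complete the square in x: (x + 4)² = 2(y - 2).
Vertex (-4, 2); 4p = 2 so p = 1/2. Opens up.
Focus is p units from the vertex along the axis: (h, k + p).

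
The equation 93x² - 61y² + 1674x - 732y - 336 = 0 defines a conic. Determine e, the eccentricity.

e = √9394/61

93(x² + 18x) -61(y² + 12y) = 336
Complete the square: 93(x + 9)² -61(y + 6)² = 336 + 7533 - 2196 = 5673
Divide by 5673: (x + 9)²/61 - (y + 6)²/93 = 1
Hyperbola, center (-9, -6), transverse axis horizontal; a² = 61, b² = 93.
c² = a² + b² = 154, so c = √154.
e = c/a = √154/√61 = √9394/61.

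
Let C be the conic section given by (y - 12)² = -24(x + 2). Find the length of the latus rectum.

Vertex (-2, 12); 4p = -24 so p = -6. Opens left.
Latus rectum length = |4p| = 24.

24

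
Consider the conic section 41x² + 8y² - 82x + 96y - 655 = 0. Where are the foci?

(1, -6 - 3√11) and (1, -6 + 3√11)

Rearranging, 41(x² - 2x) + 8(y² + 12y) = 655.
Complete the square in x and y: 41(x - 1)² + 8(y + 6)² = 655 + 41 + 288 = 984
Divide through by 984 to get (x - 1)²/24 + (y + 6)²/123 = 1.
Ellipse, center (1, -6), major axis vertical; a² = 123, b² = 24.
c² = a² - b² = 123 - 24 = 99, so c = 3√11.
Foci lie on the vertical axis through the center: (h, k ± c).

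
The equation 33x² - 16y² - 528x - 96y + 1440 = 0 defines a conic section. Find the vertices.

33(x² - 16x) -16(y² + 6y) = -1440
Completing the square gives 33(x - 8)² -16(y + 3)² = -1440 + 2112 - 144 = 528.
Divide through by 528 to get (x - 8)²/16 - (y + 3)²/33 = 1.
Hyperbola, center (8, -3), transverse axis horizontal; a² = 16, b² = 33.
a = 4. Vertices at (h ± a, k).

(4, -3) and (12, -3)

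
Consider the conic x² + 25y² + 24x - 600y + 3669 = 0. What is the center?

(-12, 12)

Collect terms: (x² + 24x) + 25(y² - 24y) = -3669
Completing the square gives (x + 12)² + 25(y - 12)² = -3669 + 144 + 3600 = 75.
Divide through by 75 to get (x + 12)²/75 + (y - 12)²/3 = 1.
Ellipse with center (-12, 12).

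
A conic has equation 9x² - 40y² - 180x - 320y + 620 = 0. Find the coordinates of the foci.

9(x² - 20x) -40(y² + 8y) = -620
Complete the square: 9(x - 10)² -40(y + 4)² = -620 + 900 - 640 = -360
Divide through by -360 to get (y + 4)²/9 - (x - 10)²/40 = 1.
Hyperbola, center (10, -4), transverse axis vertical; a² = 9, b² = 40.
c² = a² + b² = 9 + 40 = 49, so c = 7.
Foci lie on the vertical axis through the center: (h, k ± c).

(10, -11) and (10, 3)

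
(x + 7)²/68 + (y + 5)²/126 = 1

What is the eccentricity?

Center (-7, -5). The larger denominator 126 sits under the y-term, so the major axis is vertical; a² = 126, b² = 68.
c² = a² - b² = 58, so c = √58.
e = c/a = √58/3√14 = √203/21.

e = √203/21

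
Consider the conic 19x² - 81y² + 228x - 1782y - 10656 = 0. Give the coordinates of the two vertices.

(-15, -11) and (3, -11)

Group: 19(x² + 12x) -81(y² + 22y) = 10656
Completing the square gives 19(x + 6)² -81(y + 11)² = 10656 + 684 - 9801 = 1539.
Divide by 1539: (x + 6)²/81 - (y + 11)²/19 = 1
Hyperbola, center (-6, -11), transverse axis horizontal; a² = 81, b² = 19.
a = 9. Vertices at (h ± a, k).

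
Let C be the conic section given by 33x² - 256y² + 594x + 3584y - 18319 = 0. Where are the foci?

Group the x- and y-terms: 33(x² + 18x) -256(y² - 14y) = 18319
Complete the square in x and y: 33(x + 9)² -256(y - 7)² = 18319 + 2673 - 12544 = 8448
Divide by 8448: (x + 9)²/256 - (y - 7)²/33 = 1
Hyperbola, center (-9, 7), transverse axis horizontal; a² = 256, b² = 33.
c² = a² + b² = 256 + 33 = 289, so c = 17.
Foci lie on the horizontal axis through the center: (h ± c, k).

(-26, 7) and (8, 7)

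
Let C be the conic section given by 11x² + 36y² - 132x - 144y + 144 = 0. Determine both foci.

11(x² - 12x) + 36(y² - 4y) = -144
Complete the square: 11(x - 6)² + 36(y - 2)² = -144 + 396 + 144 = 396
Divide by 396: (x - 6)²/36 + (y - 2)²/11 = 1
Ellipse, center (6, 2), major axis horizontal; a² = 36, b² = 11.
c² = a² - b² = 36 - 11 = 25, so c = 5.
Foci lie on the horizontal axis through the center: (h ± c, k).

(1, 2) and (11, 2)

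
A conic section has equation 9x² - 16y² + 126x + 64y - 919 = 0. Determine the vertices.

Collect terms: 9(x² + 14x) -16(y² - 4y) = 919
Completing the square gives 9(x + 7)² -16(y - 2)² = 919 + 441 - 64 = 1296.
Dividing both sides by 1296: (x + 7)²/144 - (y - 2)²/81 = 1
Hyperbola, center (-7, 2), transverse axis horizontal; a² = 144, b² = 81.
a = 12. Vertices at (h ± a, k).

(-19, 2) and (5, 2)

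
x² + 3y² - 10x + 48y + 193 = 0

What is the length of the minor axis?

4√2

(x² - 10x) + 3(y² + 16y) = -193
Completing the square gives (x - 5)² + 3(y + 8)² = -193 + 25 + 192 = 24.
Divide through by 24 to get (x - 5)²/24 + (y + 8)²/8 = 1.
Ellipse, center (5, -8), major axis horizontal; a² = 24, b² = 8.
b² = 8 so b = 2√2; the minor axis has length 2b = 4√2.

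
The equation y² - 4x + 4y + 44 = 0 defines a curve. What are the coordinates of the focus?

(11, -2)

Only y is squared. Complete the square in y: (y + 2)² = 4(x - 10).
Vertex (10, -2); 4p = 4 so p = 1. Opens right.
Focus is p units from the vertex along the axis: (h + p, k).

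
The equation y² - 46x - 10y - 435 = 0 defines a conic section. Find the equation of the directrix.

x = -43/2

Only y is squared. Complete the square in y: (y - 5)² = 46(x + 10).
Vertex (-10, 5); 4p = 46 so p = 23/2. Opens right.
Directrix is the vertical line x = h − p = -10 − (23/2) = -43/2.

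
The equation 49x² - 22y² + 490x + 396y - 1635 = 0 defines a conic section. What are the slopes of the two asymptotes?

Collect terms: 49(x² + 10x) -22(y² - 18y) = 1635
Complete the square in x and y: 49(x + 5)² -22(y - 9)² = 1635 + 1225 - 1782 = 1078
Dividing both sides by 1078: (x + 5)²/22 - (y - 9)²/49 = 1
Hyperbola, center (-5, 9), transverse axis horizontal; a² = 22, b² = 49.
For a horizontal hyperbola the asymptotes have slope ±b/a.
Here that is ±7/√22 = ±7√22/22.

7√22/22 and -7√22/22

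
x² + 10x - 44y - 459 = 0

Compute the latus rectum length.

Only x is squared. Complete the square in x: (x + 5)² = 44(y + 11).
Vertex (-5, -11); 4p = 44 so p = 11. Opens up.
Latus rectum length = |4p| = 44.

44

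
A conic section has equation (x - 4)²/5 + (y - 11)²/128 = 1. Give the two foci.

Center (4, 11). The larger denominator 128 sits under the y-term, so the major axis is vertical; a² = 128, b² = 5.
c² = a² - b² = 128 - 5 = 123, so c = √123.
Foci lie on the vertical axis through the center: (h, k ± c).

(4, 11 - √123) and (4, 11 + √123)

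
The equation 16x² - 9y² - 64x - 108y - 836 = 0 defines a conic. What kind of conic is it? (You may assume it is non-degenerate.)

hyperbola

No xy term. Coefficients of x² and y² are A = 16, C = -9.
A and C have opposite signs ⇒ hyperbola.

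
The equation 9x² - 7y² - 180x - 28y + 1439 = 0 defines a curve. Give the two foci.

Group: 9(x² - 20x) -7(y² + 4y) = -1439
Completing the square gives 9(x - 10)² -7(y + 2)² = -1439 + 900 - 28 = -567.
Dividing both sides by -567: (y + 2)²/81 - (x - 10)²/63 = 1
Hyperbola, center (10, -2), transverse axis vertical; a² = 81, b² = 63.
c² = a² + b² = 81 + 63 = 144, so c = 12.
Foci lie on the vertical axis through the center: (h, k ± c).

(10, -14) and (10, 10)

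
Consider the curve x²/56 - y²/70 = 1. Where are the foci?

Center (0, 0). The positive term is the x-term, so the transverse axis is horizontal; a² = 56, b² = 70.
c² = a² + b² = 56 + 70 = 126, so c = 3√14.
Foci lie on the horizontal axis through the center: (h ± c, k).

(0 - 3√14, 0) and (0 + 3√14, 0)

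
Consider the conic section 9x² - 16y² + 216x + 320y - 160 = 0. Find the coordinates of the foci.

Group the x- and y-terms: 9(x² + 24x) -16(y² - 20y) = 160
Complete the square: 9(x + 12)² -16(y - 10)² = 160 + 1296 - 1600 = -144
Divide through by -144 to get (y - 10)²/9 - (x + 12)²/16 = 1.
Hyperbola, center (-12, 10), transverse axis vertical; a² = 9, b² = 16.
c² = a² + b² = 9 + 16 = 25, so c = 5.
Foci lie on the vertical axis through the center: (h, k ± c).

(-12, 5) and (-12, 15)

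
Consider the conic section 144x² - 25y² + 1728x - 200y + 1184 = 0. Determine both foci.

(-19, -4) and (7, -4)

Group the x- and y-terms: 144(x² + 12x) -25(y² + 8y) = -1184
Complete the square: 144(x + 6)² -25(y + 4)² = -1184 + 5184 - 400 = 3600
Divide through by 3600 to get (x + 6)²/25 - (y + 4)²/144 = 1.
Hyperbola, center (-6, -4), transverse axis horizontal; a² = 25, b² = 144.
c² = a² + b² = 25 + 144 = 169, so c = 13.
Foci lie on the horizontal axis through the center: (h ± c, k).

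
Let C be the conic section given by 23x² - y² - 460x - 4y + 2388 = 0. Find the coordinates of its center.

Group the x- and y-terms: 23(x² - 20x) -(y² + 4y) = -2388
Complete the square: 23(x - 10)² -(y + 2)² = -2388 + 2300 - 4 = -92
Divide by -92: (y + 2)²/92 - (x - 10)²/4 = 1
Hyperbola with center (10, -2).

(10, -2)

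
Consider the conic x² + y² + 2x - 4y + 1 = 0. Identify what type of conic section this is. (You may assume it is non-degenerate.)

No xy term. Coefficients of x² and y² are A = 1, C = 1.
A = C (same sign) ⇒ circle.

circle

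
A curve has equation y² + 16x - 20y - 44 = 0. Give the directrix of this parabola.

x = 13

Only y is squared. Complete the square in y: (y - 10)² = -16(x - 9).
Vertex (9, 10); 4p = -16 so p = -4. Opens left.
Directrix is the vertical line x = h − p = 9 − (-4) = 13.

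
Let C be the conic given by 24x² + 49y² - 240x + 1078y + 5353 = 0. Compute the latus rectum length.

24(x² - 10x) + 49(y² + 22y) = -5353
24(x - 5)² + 49(y + 11)² = -5353 + 600 + 5929 = 1176
Divide by 1176: (x - 5)²/49 + (y + 11)²/24 = 1
Ellipse, center (5, -11), major axis horizontal; a² = 49, b² = 24.
Latus rectum length = 2b²/a = 2·24/7 = 48/7.

48/7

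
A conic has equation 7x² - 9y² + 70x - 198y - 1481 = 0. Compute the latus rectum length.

Rearranging, 7(x² + 10x) -9(y² + 22y) = 1481.
Completing the square gives 7(x + 5)² -9(y + 11)² = 1481 + 175 - 1089 = 567.
Divide by 567: (x + 5)²/81 - (y + 11)²/63 = 1
Hyperbola, center (-5, -11), transverse axis horizontal; a² = 81, b² = 63.
Latus rectum length = 2b²/a = 2·63/9 = 14.

14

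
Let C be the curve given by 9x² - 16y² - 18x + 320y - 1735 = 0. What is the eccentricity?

e = 5/4

Group: 9(x² - 2x) -16(y² - 20y) = 1735
Completing the square gives 9(x - 1)² -16(y - 10)² = 1735 + 9 - 1600 = 144.
Divide through by 144 to get (x - 1)²/16 - (y - 10)²/9 = 1.
Hyperbola, center (1, 10), transverse axis horizontal; a² = 16, b² = 9.
c² = a² + b² = 25, so c = 5.
e = c/a = 5/4.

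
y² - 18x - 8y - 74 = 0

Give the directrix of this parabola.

x = -19/2

Only y is squared. Complete the square in y: (y - 4)² = 18(x + 5).
Vertex (-5, 4); 4p = 18 so p = 9/2. Opens right.
Directrix is the vertical line x = h − p = -5 − (9/2) = -19/2.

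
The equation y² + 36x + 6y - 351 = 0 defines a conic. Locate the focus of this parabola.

(1, -3)

Only y is squared. Complete the square in y: (y + 3)² = -36(x - 10).
Vertex (10, -3); 4p = -36 so p = -9. Opens left.
Focus is p units from the vertex along the axis: (h + p, k).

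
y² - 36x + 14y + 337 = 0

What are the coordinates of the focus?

(17, -7)

Only y is squared. Complete the square in y: (y + 7)² = 36(x - 8).
Vertex (8, -7); 4p = 36 so p = 9. Opens right.
Focus is p units from the vertex along the axis: (h + p, k).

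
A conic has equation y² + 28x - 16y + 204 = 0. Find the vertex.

(-5, 8)

Only y is squared. Complete the square in y: (y - 8)² = -28(x + 5).
Vertex (-5, 8); 4p = -28 so p = -7. Opens left.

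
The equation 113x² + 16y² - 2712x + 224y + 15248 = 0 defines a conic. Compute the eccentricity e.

e = √10961/113

Group the x- and y-terms: 113(x² - 24x) + 16(y² + 14y) = -15248
Completing the square gives 113(x - 12)² + 16(y + 7)² = -15248 + 16272 + 784 = 1808.
Divide by 1808: (x - 12)²/16 + (y + 7)²/113 = 1
Ellipse, center (12, -7), major axis vertical; a² = 113, b² = 16.
c² = a² - b² = 97, so c = √97.
e = c/a = √97/√113 = √10961/113.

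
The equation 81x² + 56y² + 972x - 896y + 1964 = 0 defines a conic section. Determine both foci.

Group the x- and y-terms: 81(x² + 12x) + 56(y² - 16y) = -1964
Complete the square: 81(x + 6)² + 56(y - 8)² = -1964 + 2916 + 3584 = 4536
Divide through by 4536 to get (x + 6)²/56 + (y - 8)²/81 = 1.
Ellipse, center (-6, 8), major axis vertical; a² = 81, b² = 56.
c² = a² - b² = 81 - 56 = 25, so c = 5.
Foci lie on the vertical axis through the center: (h, k ± c).

(-6, 3) and (-6, 13)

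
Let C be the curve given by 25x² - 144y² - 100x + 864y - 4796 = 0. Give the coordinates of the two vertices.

Group: 25(x² - 4x) -144(y² - 6y) = 4796
Complete the square: 25(x - 2)² -144(y - 3)² = 4796 + 100 - 1296 = 3600
Divide through by 3600 to get (x - 2)²/144 - (y - 3)²/25 = 1.
Hyperbola, center (2, 3), transverse axis horizontal; a² = 144, b² = 25.
a = 12. Vertices at (h ± a, k).

(-10, 3) and (14, 3)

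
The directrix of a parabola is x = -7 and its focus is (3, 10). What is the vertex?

The vertex is the midpoint between the focus and the directrix along the axis of symmetry.
Axis is horizontal (directrix is vertical). Vertex x-coordinate = (3 + (-7))/2 = -2; y-coordinate = 10.

(-2, 10)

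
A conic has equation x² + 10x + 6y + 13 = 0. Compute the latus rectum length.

Only x is squared. Complete the square in x: (x + 5)² = -6(y - 2).
Vertex (-5, 2); 4p = -6 so p = -3/2. Opens down.
Latus rectum length = |4p| = 6.

6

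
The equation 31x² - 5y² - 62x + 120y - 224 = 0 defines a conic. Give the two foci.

(1, 12 - 6√3) and (1, 12 + 6√3)

Group the x- and y-terms: 31(x² - 2x) -5(y² - 24y) = 224
31(x - 1)² -5(y - 12)² = 224 + 31 - 720 = -465
Dividing both sides by -465: (y - 12)²/93 - (x - 1)²/15 = 1
Hyperbola, center (1, 12), transverse axis vertical; a² = 93, b² = 15.
c² = a² + b² = 93 + 15 = 108, so c = 6√3.
Foci lie on the vertical axis through the center: (h, k ± c).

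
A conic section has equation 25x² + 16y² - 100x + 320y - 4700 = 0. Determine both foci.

(2, -22) and (2, 2)

Collect terms: 25(x² - 4x) + 16(y² + 20y) = 4700
Complete the square in x and y: 25(x - 2)² + 16(y + 10)² = 4700 + 100 + 1600 = 6400
Dividing both sides by 6400: (x - 2)²/256 + (y + 10)²/400 = 1
Ellipse, center (2, -10), major axis vertical; a² = 400, b² = 256.
c² = a² - b² = 400 - 256 = 144, so c = 12.
Foci lie on the vertical axis through the center: (h, k ± c).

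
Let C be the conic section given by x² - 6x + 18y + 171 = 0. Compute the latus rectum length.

18

Only x is squared. Complete the square in x: (x - 3)² = -18(y + 9).
Vertex (3, -9); 4p = -18 so p = -9/2. Opens down.
Latus rectum length = |4p| = 18.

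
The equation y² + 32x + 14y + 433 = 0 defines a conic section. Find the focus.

Only y is squared. Complete the square in y: (y + 7)² = -32(x + 12).
Vertex (-12, -7); 4p = -32 so p = -8. Opens left.
Focus is p units from the vertex along the axis: (h + p, k).

(-20, -7)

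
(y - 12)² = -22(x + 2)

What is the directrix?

x = 7/2

Vertex (-2, 12); 4p = -22 so p = -11/2. Opens left.
Directrix is the vertical line x = h − p = -2 − (-11/2) = 7/2.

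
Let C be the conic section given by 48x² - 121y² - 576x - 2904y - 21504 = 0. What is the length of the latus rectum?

96/11

Group: 48(x² - 12x) -121(y² + 24y) = 21504
Completing the square gives 48(x - 6)² -121(y + 12)² = 21504 + 1728 - 17424 = 5808.
Divide by 5808: (x - 6)²/121 - (y + 12)²/48 = 1
Hyperbola, center (6, -12), transverse axis horizontal; a² = 121, b² = 48.
Latus rectum length = 2b²/a = 2·48/11 = 96/11.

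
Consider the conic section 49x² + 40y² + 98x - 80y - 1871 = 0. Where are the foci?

(-1, -2) and (-1, 4)

Collect terms: 49(x² + 2x) + 40(y² - 2y) = 1871
Complete the square in x and y: 49(x + 1)² + 40(y - 1)² = 1871 + 49 + 40 = 1960
Divide by 1960: (x + 1)²/40 + (y - 1)²/49 = 1
Ellipse, center (-1, 1), major axis vertical; a² = 49, b² = 40.
c² = a² - b² = 49 - 40 = 9, so c = 3.
Foci lie on the vertical axis through the center: (h, k ± c).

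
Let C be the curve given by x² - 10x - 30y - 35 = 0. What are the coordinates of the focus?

(5, 11/2)

Only x is squared. Complete the square in x: (x - 5)² = 30(y + 2).
Vertex (5, -2); 4p = 30 so p = 15/2. Opens up.
Focus is p units from the vertex along the axis: (h, k + p).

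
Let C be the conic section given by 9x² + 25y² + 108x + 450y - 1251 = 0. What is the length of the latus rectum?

Group the x- and y-terms: 9(x² + 12x) + 25(y² + 18y) = 1251
Complete the square in x and y: 9(x + 6)² + 25(y + 9)² = 1251 + 324 + 2025 = 3600
Divide by 3600: (x + 6)²/400 + (y + 9)²/144 = 1
Ellipse, center (-6, -9), major axis horizontal; a² = 400, b² = 144.
Latus rectum length = 2b²/a = 2·144/20 = 72/5.

72/5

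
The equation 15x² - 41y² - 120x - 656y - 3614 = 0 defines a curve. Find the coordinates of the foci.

(4 - 4√7, -8) and (4 + 4√7, -8)

Collect terms: 15(x² - 8x) -41(y² + 16y) = 3614
15(x - 4)² -41(y + 8)² = 3614 + 240 - 2624 = 1230
Dividing both sides by 1230: (x - 4)²/82 - (y + 8)²/30 = 1
Hyperbola, center (4, -8), transverse axis horizontal; a² = 82, b² = 30.
c² = a² + b² = 82 + 30 = 112, so c = 4√7.
Foci lie on the horizontal axis through the center: (h ± c, k).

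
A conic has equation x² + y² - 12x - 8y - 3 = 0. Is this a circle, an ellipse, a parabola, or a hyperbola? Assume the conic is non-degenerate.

No xy term. Coefficients of x² and y² are A = 1, C = 1.
A = C (same sign) ⇒ circle.

circle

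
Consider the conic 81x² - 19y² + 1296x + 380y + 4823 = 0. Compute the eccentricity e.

e = 10/9

Group: 81(x² + 16x) -19(y² - 20y) = -4823
Completing the square gives 81(x + 8)² -19(y - 10)² = -4823 + 5184 - 1900 = -1539.
Divide through by -1539 to get (y - 10)²/81 - (x + 8)²/19 = 1.
Hyperbola, center (-8, 10), transverse axis vertical; a² = 81, b² = 19.
c² = a² + b² = 100, so c = 10.
e = c/a = 10/9.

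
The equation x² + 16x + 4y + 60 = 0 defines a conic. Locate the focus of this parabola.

Only x is squared. Complete the square in x: (x + 8)² = -4(y - 1).
Vertex (-8, 1); 4p = -4 so p = -1. Opens down.
Focus is p units from the vertex along the axis: (h, k + p).

(-8, 0)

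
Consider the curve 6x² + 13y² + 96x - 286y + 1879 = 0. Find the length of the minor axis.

Rearranging, 6(x² + 16x) + 13(y² - 22y) = -1879.
Completing the square gives 6(x + 8)² + 13(y - 11)² = -1879 + 384 + 1573 = 78.
Divide through by 78 to get (x + 8)²/13 + (y - 11)²/6 = 1.
Ellipse, center (-8, 11), major axis horizontal; a² = 13, b² = 6.
b² = 6 so b = √6; the minor axis has length 2b = 2√6.

2√6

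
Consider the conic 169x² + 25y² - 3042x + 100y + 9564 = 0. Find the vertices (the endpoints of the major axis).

(9, -15) and (9, 11)

169(x² - 18x) + 25(y² + 4y) = -9564
169(x - 9)² + 25(y + 2)² = -9564 + 13689 + 100 = 4225
Divide through by 4225 to get (x - 9)²/25 + (y + 2)²/169 = 1.
Ellipse, center (9, -2), major axis vertical; a² = 169, b² = 25.
a = 13. Vertices at (h, k ± a).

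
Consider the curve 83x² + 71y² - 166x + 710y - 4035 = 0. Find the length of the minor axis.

2√71

Group the x- and y-terms: 83(x² - 2x) + 71(y² + 10y) = 4035
83(x - 1)² + 71(y + 5)² = 4035 + 83 + 1775 = 5893
Divide through by 5893 to get (x - 1)²/71 + (y + 5)²/83 = 1.
Ellipse, center (1, -5), major axis vertical; a² = 83, b² = 71.
b² = 71 so b = √71; the minor axis has length 2b = 2√71.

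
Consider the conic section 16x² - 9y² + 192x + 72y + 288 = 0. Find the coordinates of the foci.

(-11, 4) and (-1, 4)

16(x² + 12x) -9(y² - 8y) = -288
Complete the square: 16(x + 6)² -9(y - 4)² = -288 + 576 - 144 = 144
Dividing both sides by 144: (x + 6)²/9 - (y - 4)²/16 = 1
Hyperbola, center (-6, 4), transverse axis horizontal; a² = 9, b² = 16.
c² = a² + b² = 9 + 16 = 25, so c = 5.
Foci lie on the horizontal axis through the center: (h ± c, k).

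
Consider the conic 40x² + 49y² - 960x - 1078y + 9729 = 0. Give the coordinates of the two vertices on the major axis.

Rearranging, 40(x² - 24x) + 49(y² - 22y) = -9729.
40(x - 12)² + 49(y - 11)² = -9729 + 5760 + 5929 = 1960
Divide by 1960: (x - 12)²/49 + (y - 11)²/40 = 1
Ellipse, center (12, 11), major axis horizontal; a² = 49, b² = 40.
a = 7. Vertices at (h ± a, k).

(5, 11) and (19, 11)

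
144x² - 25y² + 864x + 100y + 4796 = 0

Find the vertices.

144(x² + 6x) -25(y² - 4y) = -4796
Completing the square gives 144(x + 3)² -25(y - 2)² = -4796 + 1296 - 100 = -3600.
Divide by -3600: (y - 2)²/144 - (x + 3)²/25 = 1
Hyperbola, center (-3, 2), transverse axis vertical; a² = 144, b² = 25.
a = 12. Vertices at (h, k ± a).

(-3, -10) and (-3, 14)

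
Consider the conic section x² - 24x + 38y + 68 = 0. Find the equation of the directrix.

Only x is squared. Complete the square in x: (x - 12)² = -38(y - 2).
Vertex (12, 2); 4p = -38 so p = -19/2. Opens down.
Directrix is the horizontal line y = k − p = 2 − (-19/2) = 23/2.

y = 23/2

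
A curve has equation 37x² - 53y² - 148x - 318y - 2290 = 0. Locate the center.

Collect terms: 37(x² - 4x) -53(y² + 6y) = 2290
Complete the square in x and y: 37(x - 2)² -53(y + 3)² = 2290 + 148 - 477 = 1961
Dividing both sides by 1961: (x - 2)²/53 - (y + 3)²/37 = 1
Hyperbola with center (2, -3).

(2, -3)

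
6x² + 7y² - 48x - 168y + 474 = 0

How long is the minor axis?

6√10

Group: 6(x² - 8x) + 7(y² - 24y) = -474
6(x - 4)² + 7(y - 12)² = -474 + 96 + 1008 = 630
Divide by 630: (x - 4)²/105 + (y - 12)²/90 = 1
Ellipse, center (4, 12), major axis horizontal; a² = 105, b² = 90.
b² = 90 so b = 3√10; the minor axis has length 2b = 6√10.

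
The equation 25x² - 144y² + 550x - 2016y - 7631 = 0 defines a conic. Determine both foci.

(-24, -7) and (2, -7)

Collect terms: 25(x² + 22x) -144(y² + 14y) = 7631
25(x + 11)² -144(y + 7)² = 7631 + 3025 - 7056 = 3600
Dividing both sides by 3600: (x + 11)²/144 - (y + 7)²/25 = 1
Hyperbola, center (-11, -7), transverse axis horizontal; a² = 144, b² = 25.
c² = a² + b² = 144 + 25 = 169, so c = 13.
Foci lie on the horizontal axis through the center: (h ± c, k).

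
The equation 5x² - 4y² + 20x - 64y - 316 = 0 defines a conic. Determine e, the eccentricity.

e = 3/2

Collect terms: 5(x² + 4x) -4(y² + 16y) = 316
Complete the square: 5(x + 2)² -4(y + 8)² = 316 + 20 - 256 = 80
Divide by 80: (x + 2)²/16 - (y + 8)²/20 = 1
Hyperbola, center (-2, -8), transverse axis horizontal; a² = 16, b² = 20.
c² = a² + b² = 36, so c = 6.
e = c/a = 6/4 = 3/2.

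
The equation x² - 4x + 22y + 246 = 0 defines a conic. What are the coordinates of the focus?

(2, -33/2)

Only x is squared. Complete the square in x: (x - 2)² = -22(y + 11).
Vertex (2, -11); 4p = -22 so p = -11/2. Opens down.
Focus is p units from the vertex along the axis: (h, k + p).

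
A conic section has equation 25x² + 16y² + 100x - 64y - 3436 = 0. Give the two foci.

Rearranging, 25(x² + 4x) + 16(y² - 4y) = 3436.
Completing the square gives 25(x + 2)² + 16(y - 2)² = 3436 + 100 + 64 = 3600.
Dividing both sides by 3600: (x + 2)²/144 + (y - 2)²/225 = 1
Ellipse, center (-2, 2), major axis vertical; a² = 225, b² = 144.
c² = a² - b² = 225 - 144 = 81, so c = 9.
Foci lie on the vertical axis through the center: (h, k ± c).

(-2, -7) and (-2, 11)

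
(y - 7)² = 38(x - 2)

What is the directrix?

x = -15/2

Vertex (2, 7); 4p = 38 so p = 19/2. Opens right.
Directrix is the vertical line x = h − p = 2 − (19/2) = -15/2.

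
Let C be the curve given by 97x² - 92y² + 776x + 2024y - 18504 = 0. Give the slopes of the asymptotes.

Collect terms: 97(x² + 8x) -92(y² - 22y) = 18504
Complete the square: 97(x + 4)² -92(y - 11)² = 18504 + 1552 - 11132 = 8924
Divide through by 8924 to get (x + 4)²/92 - (y - 11)²/97 = 1.
Hyperbola, center (-4, 11), transverse axis horizontal; a² = 92, b² = 97.
For a horizontal hyperbola the asymptotes have slope ±b/a.
Here that is ±√97/2√23 = ±√2231/46.

√2231/46 and -√2231/46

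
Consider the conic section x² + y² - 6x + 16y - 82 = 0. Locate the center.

(3, -8)

Rearranging, (x² - 6x) + (y² + 16y) = 82.
Complete the square: (x - 3)² + (y + 8)² = 82 + 9 + 64 = 155
So (x - 3)² + (y + 8)² = 155.
Circle centered at (3, -8) with r² = 155.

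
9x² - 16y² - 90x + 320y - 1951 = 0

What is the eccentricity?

e = 5/4

Group: 9(x² - 10x) -16(y² - 20y) = 1951
9(x - 5)² -16(y - 10)² = 1951 + 225 - 1600 = 576
Dividing both sides by 576: (x - 5)²/64 - (y - 10)²/36 = 1
Hyperbola, center (5, 10), transverse axis horizontal; a² = 64, b² = 36.
c² = a² + b² = 100, so c = 10.
e = c/a = 10/8 = 5/4.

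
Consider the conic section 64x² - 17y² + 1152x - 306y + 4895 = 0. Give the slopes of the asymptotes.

Group: 64(x² + 18x) -17(y² + 18y) = -4895
Complete the square: 64(x + 9)² -17(y + 9)² = -4895 + 5184 - 1377 = -1088
Divide through by -1088 to get (y + 9)²/64 - (x + 9)²/17 = 1.
Hyperbola, center (-9, -9), transverse axis vertical; a² = 64, b² = 17.
For a vertical hyperbola the asymptotes have slope ±a/b.
Here that is ±8/√17 = ±8√17/17.

8√17/17 and -8√17/17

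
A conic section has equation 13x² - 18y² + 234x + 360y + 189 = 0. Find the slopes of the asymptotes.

Group the x- and y-terms: 13(x² + 18x) -18(y² - 20y) = -189
13(x + 9)² -18(y - 10)² = -189 + 1053 - 1800 = -936
Divide by -936: (y - 10)²/52 - (x + 9)²/72 = 1
Hyperbola, center (-9, 10), transverse axis vertical; a² = 52, b² = 72.
For a vertical hyperbola the asymptotes have slope ±a/b.
Here that is ±2√13/6√2 = ±√26/6.

√26/6 and -√26/6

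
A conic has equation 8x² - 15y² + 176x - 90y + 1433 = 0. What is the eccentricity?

e = √46/4

8(x² + 22x) -15(y² + 6y) = -1433
Complete the square in x and y: 8(x + 11)² -15(y + 3)² = -1433 + 968 - 135 = -600
Dividing both sides by -600: (y + 3)²/40 - (x + 11)²/75 = 1
Hyperbola, center (-11, -3), transverse axis vertical; a² = 40, b² = 75.
c² = a² + b² = 115, so c = √115.
e = c/a = √115/2√10 = √46/4.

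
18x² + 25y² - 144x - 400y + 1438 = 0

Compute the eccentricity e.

Rearranging, 18(x² - 8x) + 25(y² - 16y) = -1438.
Completing the square gives 18(x - 4)² + 25(y - 8)² = -1438 + 288 + 1600 = 450.
Divide by 450: (x - 4)²/25 + (y - 8)²/18 = 1
Ellipse, center (4, 8), major axis horizontal; a² = 25, b² = 18.
c² = a² - b² = 7, so c = √7.
e = c/a = √7/5.

e = √7/5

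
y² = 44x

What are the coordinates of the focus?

(11, 0)

Vertex (0, 0); 4p = 44 so p = 11. Opens right.
Focus is p units from the vertex along the axis: (h + p, k).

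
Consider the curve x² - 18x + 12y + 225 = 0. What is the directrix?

Only x is squared. Complete the square in x: (x - 9)² = -12(y + 12).
Vertex (9, -12); 4p = -12 so p = -3. Opens down.
Directrix is the horizontal line y = k − p = -12 − (-3) = -9.

y = -9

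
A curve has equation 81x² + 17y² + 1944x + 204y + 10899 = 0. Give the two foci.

(-12, -14) and (-12, 2)

Rearranging, 81(x² + 24x) + 17(y² + 12y) = -10899.
Completing the square gives 81(x + 12)² + 17(y + 6)² = -10899 + 11664 + 612 = 1377.
Dividing both sides by 1377: (x + 12)²/17 + (y + 6)²/81 = 1
Ellipse, center (-12, -6), major axis vertical; a² = 81, b² = 17.
c² = a² - b² = 81 - 17 = 64, so c = 8.
Foci lie on the vertical axis through the center: (h, k ± c).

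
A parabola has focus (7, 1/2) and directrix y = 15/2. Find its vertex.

(7, 4)

The vertex is the midpoint between the focus and the directrix along the axis of symmetry.
Axis is vertical (directrix is horizontal). Vertex y-coordinate = (1/2 + 15/2)/2 = 4; x-coordinate = 7.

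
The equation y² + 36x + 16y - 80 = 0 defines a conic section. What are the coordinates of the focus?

Only y is squared. Complete the square in y: (y + 8)² = -36(x - 4).
Vertex (4, -8); 4p = -36 so p = -9. Opens left.
Focus is p units from the vertex along the axis: (h + p, k).

(-5, -8)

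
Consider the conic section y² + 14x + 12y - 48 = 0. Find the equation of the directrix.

x = 19/2

Only y is squared. Complete the square in y: (y + 6)² = -14(x - 6).
Vertex (6, -6); 4p = -14 so p = -7/2. Opens left.
Directrix is the vertical line x = h − p = 6 − (-7/2) = 19/2.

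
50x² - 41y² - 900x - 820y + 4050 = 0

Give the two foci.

(9, -10 - √182) and (9, -10 + √182)

Group the x- and y-terms: 50(x² - 18x) -41(y² + 20y) = -4050
50(x - 9)² -41(y + 10)² = -4050 + 4050 - 4100 = -4100
Dividing both sides by -4100: (y + 10)²/100 - (x - 9)²/82 = 1
Hyperbola, center (9, -10), transverse axis vertical; a² = 100, b² = 82.
c² = a² + b² = 100 + 82 = 182, so c = √182.
Foci lie on the vertical axis through the center: (h, k ± c).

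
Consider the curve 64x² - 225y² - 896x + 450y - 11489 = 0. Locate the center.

(7, 1)

Collect terms: 64(x² - 14x) -225(y² - 2y) = 11489
Completing the square gives 64(x - 7)² -225(y - 1)² = 11489 + 3136 - 225 = 14400.
Dividing both sides by 14400: (x - 7)²/225 - (y - 1)²/64 = 1
Hyperbola with center (7, 1).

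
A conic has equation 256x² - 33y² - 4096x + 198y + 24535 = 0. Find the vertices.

256(x² - 16x) -33(y² - 6y) = -24535
Complete the square in x and y: 256(x - 8)² -33(y - 3)² = -24535 + 16384 - 297 = -8448
Dividing both sides by -8448: (y - 3)²/256 - (x - 8)²/33 = 1
Hyperbola, center (8, 3), transverse axis vertical; a² = 256, b² = 33.
a = 16. Vertices at (h, k ± a).

(8, -13) and (8, 19)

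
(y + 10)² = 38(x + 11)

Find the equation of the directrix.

Vertex (-11, -10); 4p = 38 so p = 19/2. Opens right.
Directrix is the vertical line x = h − p = -11 − (19/2) = -41/2.

x = -41/2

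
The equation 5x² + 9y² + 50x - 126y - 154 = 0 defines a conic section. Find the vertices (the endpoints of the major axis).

5(x² + 10x) + 9(y² - 14y) = 154
5(x + 5)² + 9(y - 7)² = 154 + 125 + 441 = 720
Divide by 720: (x + 5)²/144 + (y - 7)²/80 = 1
Ellipse, center (-5, 7), major axis horizontal; a² = 144, b² = 80.
a = 12. Vertices at (h ± a, k).

(-17, 7) and (7, 7)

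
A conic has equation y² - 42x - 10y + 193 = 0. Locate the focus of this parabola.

Only y is squared. Complete the square in y: (y - 5)² = 42(x - 4).
Vertex (4, 5); 4p = 42 so p = 21/2. Opens right.
Focus is p units from the vertex along the axis: (h + p, k).

(29/2, 5)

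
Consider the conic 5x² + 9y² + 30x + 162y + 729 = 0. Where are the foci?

(-5, -9) and (-1, -9)

Collect terms: 5(x² + 6x) + 9(y² + 18y) = -729
5(x + 3)² + 9(y + 9)² = -729 + 45 + 729 = 45
Dividing both sides by 45: (x + 3)²/9 + (y + 9)²/5 = 1
Ellipse, center (-3, -9), major axis horizontal; a² = 9, b² = 5.
c² = a² - b² = 9 - 5 = 4, so c = 2.
Foci lie on the horizontal axis through the center: (h ± c, k).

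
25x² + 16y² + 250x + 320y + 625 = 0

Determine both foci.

(-5, -16) and (-5, -4)

Group: 25(x² + 10x) + 16(y² + 20y) = -625
Completing the square gives 25(x + 5)² + 16(y + 10)² = -625 + 625 + 1600 = 1600.
Divide by 1600: (x + 5)²/64 + (y + 10)²/100 = 1
Ellipse, center (-5, -10), major axis vertical; a² = 100, b² = 64.
c² = a² - b² = 100 - 64 = 36, so c = 6.
Foci lie on the vertical axis through the center: (h, k ± c).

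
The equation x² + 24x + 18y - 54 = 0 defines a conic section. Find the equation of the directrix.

y = 31/2

Only x is squared. Complete the square in x: (x + 12)² = -18(y - 11).
Vertex (-12, 11); 4p = -18 so p = -9/2. Opens down.
Directrix is the horizontal line y = k − p = 11 − (-9/2) = 31/2.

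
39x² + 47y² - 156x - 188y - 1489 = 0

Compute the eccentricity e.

e = 2√94/47

Group: 39(x² - 4x) + 47(y² - 4y) = 1489
Completing the square gives 39(x - 2)² + 47(y - 2)² = 1489 + 156 + 188 = 1833.
Divide through by 1833 to get (x - 2)²/47 + (y - 2)²/39 = 1.
Ellipse, center (2, 2), major axis horizontal; a² = 47, b² = 39.
c² = a² - b² = 8, so c = 2√2.
e = c/a = 2√2/√47 = 2√94/47.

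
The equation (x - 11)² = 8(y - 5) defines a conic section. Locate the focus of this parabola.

Vertex (11, 5); 4p = 8 so p = 2. Opens up.
Focus is p units from the vertex along the axis: (h, k + p).

(11, 7)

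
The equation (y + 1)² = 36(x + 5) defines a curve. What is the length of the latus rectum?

36

Vertex (-5, -1); 4p = 36 so p = 9. Opens right.
Latus rectum length = |4p| = 36.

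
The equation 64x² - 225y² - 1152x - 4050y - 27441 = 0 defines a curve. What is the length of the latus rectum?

Rearranging, 64(x² - 18x) -225(y² + 18y) = 27441.
Completing the square gives 64(x - 9)² -225(y + 9)² = 27441 + 5184 - 18225 = 14400.
Divide by 14400: (x - 9)²/225 - (y + 9)²/64 = 1
Hyperbola, center (9, -9), transverse axis horizontal; a² = 225, b² = 64.
Latus rectum length = 2b²/a = 2·64/15 = 128/15.

128/15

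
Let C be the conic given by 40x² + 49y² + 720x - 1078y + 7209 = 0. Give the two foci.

(-12, 11) and (-6, 11)

Rearranging, 40(x² + 18x) + 49(y² - 22y) = -7209.
Completing the square gives 40(x + 9)² + 49(y - 11)² = -7209 + 3240 + 5929 = 1960.
Divide through by 1960 to get (x + 9)²/49 + (y - 11)²/40 = 1.
Ellipse, center (-9, 11), major axis horizontal; a² = 49, b² = 40.
c² = a² - b² = 49 - 40 = 9, so c = 3.
Foci lie on the horizontal axis through the center: (h ± c, k).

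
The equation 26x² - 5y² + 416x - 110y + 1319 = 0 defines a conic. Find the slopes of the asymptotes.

Collect terms: 26(x² + 16x) -5(y² + 22y) = -1319
26(x + 8)² -5(y + 11)² = -1319 + 1664 - 605 = -260
Dividing both sides by -260: (y + 11)²/52 - (x + 8)²/10 = 1
Hyperbola, center (-8, -11), transverse axis vertical; a² = 52, b² = 10.
For a vertical hyperbola the asymptotes have slope ±a/b.
Here that is ±2√13/√10 = ±√130/5.

√130/5 and -√130/5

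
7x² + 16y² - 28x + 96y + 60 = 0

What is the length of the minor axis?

Rearranging, 7(x² - 4x) + 16(y² + 6y) = -60.
7(x - 2)² + 16(y + 3)² = -60 + 28 + 144 = 112
Divide through by 112 to get (x - 2)²/16 + (y + 3)²/7 = 1.
Ellipse, center (2, -3), major axis horizontal; a² = 16, b² = 7.
b² = 7 so b = √7; the minor axis has length 2b = 2√7.

2√7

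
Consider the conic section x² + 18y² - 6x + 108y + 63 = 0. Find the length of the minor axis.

Group the x- and y-terms: (x² - 6x) + 18(y² + 6y) = -63
Complete the square: (x - 3)² + 18(y + 3)² = -63 + 9 + 162 = 108
Divide by 108: (x - 3)²/108 + (y + 3)²/6 = 1
Ellipse, center (3, -3), major axis horizontal; a² = 108, b² = 6.
b² = 6 so b = √6; the minor axis has length 2b = 2√6.

2√6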